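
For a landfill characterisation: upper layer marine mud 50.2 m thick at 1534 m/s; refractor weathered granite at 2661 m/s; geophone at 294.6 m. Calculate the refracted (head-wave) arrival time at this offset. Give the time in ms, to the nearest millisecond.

164 ms

θ_c = arcsin(V₁/V₂) = arcsin(1534/2661) = 35.20°, cos θ_c = 0.8171.
Intercept time tᵢ = 2h cos θ_c / V₁ = 2·50.2·0.8171/1534 = 0.05348 s.
t = x/V₂ + tᵢ = 294.6/2661 + 0.05348 = 0.16419 s.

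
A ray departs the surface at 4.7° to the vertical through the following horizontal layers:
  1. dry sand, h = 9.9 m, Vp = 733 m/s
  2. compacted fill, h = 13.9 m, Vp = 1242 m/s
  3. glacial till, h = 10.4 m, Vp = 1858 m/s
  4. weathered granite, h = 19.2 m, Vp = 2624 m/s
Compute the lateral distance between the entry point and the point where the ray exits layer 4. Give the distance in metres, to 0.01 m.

Ray parameter p = sin 4.7° / 733 m/s = 1.1179e-04 s/m.
Layer 1: θ = 4.70°; offset = 9.9·tan 4.70° = 0.8139 m.
Layer 2: sin θ = p·1242 = 0.1388 → θ = 7.98°; offset = 13.9·tan 7.98° = 1.9487 m.
Layer 3: sin θ = p·1858 = 0.2077 → θ = 11.99°; offset = 10.4·tan 11.99° = 2.2082 m.
Layer 4: sin θ = p·2624 = 0.2933 → θ = 17.06°; offset = 19.2·tan 17.06° = 5.8909 m.
Σ offsets = 10.8618 m.

10.86 m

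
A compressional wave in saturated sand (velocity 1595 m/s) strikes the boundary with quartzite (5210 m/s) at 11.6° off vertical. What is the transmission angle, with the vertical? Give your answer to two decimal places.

Snell's law: sin θ₂ = (V₂/V₁)·sin θ₁ = (5210/1595)·sin 11.6° = 0.6568.
θ₂ = arcsin 0.6568 = 41.06° from the normal.

41.06°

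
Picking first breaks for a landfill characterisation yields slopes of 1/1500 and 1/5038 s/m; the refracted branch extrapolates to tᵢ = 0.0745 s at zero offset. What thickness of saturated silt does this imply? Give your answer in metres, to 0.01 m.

θ_c = arcsin(1500/5038) = 17.32°; cos θ_c = 0.9546.
tᵢ = 2h cos θ_c/V₁ ⇒ h = tᵢ·V₁/(2 cos θ_c) = 0.0745·1500/(2·0.9546) = 58.53 m.

58.53 m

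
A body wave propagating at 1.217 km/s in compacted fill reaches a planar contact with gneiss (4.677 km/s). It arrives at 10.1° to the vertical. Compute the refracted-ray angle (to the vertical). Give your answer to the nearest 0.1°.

Snell's law: sin θ₂ = (V₂/V₁)·sin θ₁ = (4.677/1.217)·sin 10.1° = 0.6739.
θ₂ = sin⁻¹(0.6739) = 42.37° (from vertical).

42.4°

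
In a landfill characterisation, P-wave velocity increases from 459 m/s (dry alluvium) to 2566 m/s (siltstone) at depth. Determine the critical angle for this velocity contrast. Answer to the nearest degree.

At critical incidence the refracted ray runs along the interface (θ₂ = 90°), so sin θ_c = V₁/V₂.
θ_c = arcsin(459/2566) = arcsin 0.1789 = 10.30°.

10°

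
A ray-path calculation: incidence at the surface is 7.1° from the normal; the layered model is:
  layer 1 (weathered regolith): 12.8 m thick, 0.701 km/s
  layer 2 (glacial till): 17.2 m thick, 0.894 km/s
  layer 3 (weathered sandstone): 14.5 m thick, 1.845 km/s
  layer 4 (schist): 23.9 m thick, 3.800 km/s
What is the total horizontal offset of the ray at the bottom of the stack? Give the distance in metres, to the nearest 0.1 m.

Ray parameter p = sin 7.1° / 0.701 km/s = 1.7632e-01 s/km.
Layer 1: θ = 7.10°; offset = 12.8·tan 7.10° = 1.594 m.
Layer 2: sin θ = p·0.894 = 0.1576 → θ = 9.07°; offset = 17.2·tan 9.07° = 2.746 m.
Layer 3: sin θ = p·1.845 = 0.3253 → θ = 18.98°; offset = 14.5·tan 18.98° = 4.988 m.
Layer 4: sin θ = p·3.800 = 0.6700 → θ = 42.07°; offset = 23.9·tan 42.07° = 21.572 m.
Total horizontal offset = 30.900 m.

30.9 m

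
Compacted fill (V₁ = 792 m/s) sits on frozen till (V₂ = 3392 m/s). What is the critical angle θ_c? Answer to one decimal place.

Critical incidence: sin θ_c = V₁/V₂ = 792/3392 = 0.2335.
θ_c = arcsin 0.2335 = 13.50°.

13.5°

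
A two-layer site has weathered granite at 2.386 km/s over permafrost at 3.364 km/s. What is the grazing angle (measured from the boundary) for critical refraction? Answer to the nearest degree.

Critical incidence: sin θ_c = V₁/V₂ = 2.386/3.364 = 0.7093.
θ_c = arcsin 0.7093 = 45.18°.
Measured from the interface: 90° − 45.18° = 44.82°.

45°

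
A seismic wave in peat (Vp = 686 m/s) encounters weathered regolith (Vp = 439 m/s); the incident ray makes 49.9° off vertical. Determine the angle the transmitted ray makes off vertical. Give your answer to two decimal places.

29.31°

sin θ₁/V₁ = sin θ₂/V₂ ⇒ sin θ₂ = 439·sin 49.9°/686 = 439·0.7649/686 = 0.4895.
θ₂ = sin⁻¹(0.4895) = 29.31° (from vertical).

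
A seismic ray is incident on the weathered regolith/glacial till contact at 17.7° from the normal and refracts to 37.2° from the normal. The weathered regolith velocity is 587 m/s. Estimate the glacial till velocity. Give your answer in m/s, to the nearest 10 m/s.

1170 m/s

Snell's law: sin 17.7°/V₁ = sin 37.2°/V₂.
V₂ = V₁·sin 37.2°/sin 17.7° = 587 × 1.9886 = 1167.31 m/s.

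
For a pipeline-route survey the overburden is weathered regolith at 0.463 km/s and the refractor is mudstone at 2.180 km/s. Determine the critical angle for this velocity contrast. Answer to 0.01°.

12.26°

Critical incidence: sin θ_c = V₁/V₂ = 0.463/2.180 = 0.2124.
θ_c = arcsin 0.2124 = 12.26°.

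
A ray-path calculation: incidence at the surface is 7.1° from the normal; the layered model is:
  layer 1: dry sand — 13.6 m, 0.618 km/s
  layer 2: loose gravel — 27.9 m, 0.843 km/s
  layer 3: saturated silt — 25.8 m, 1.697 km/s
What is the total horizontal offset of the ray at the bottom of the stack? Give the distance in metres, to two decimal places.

15.78 m

Apply Snell's law at each interface; in layer i the horizontal offset is hᵢ·tan θᵢ.
Layer 1: θ = 7.10°; offset = 13.6·tan 7.10° = 1.6940 m.
Layer 2: sin θ = 0.843·sin 7.1°/0.618 = 0.1686, θ = 9.71°; offset = 27.9·tan 9.71° = 4.7723 m.
Layer 3: sin θ = 1.697·sin 7.1°/0.618 = 0.3394, θ = 19.84°; offset = 25.8·tan 19.84° = 9.3092 m.
Total horizontal offset = 15.7755 m.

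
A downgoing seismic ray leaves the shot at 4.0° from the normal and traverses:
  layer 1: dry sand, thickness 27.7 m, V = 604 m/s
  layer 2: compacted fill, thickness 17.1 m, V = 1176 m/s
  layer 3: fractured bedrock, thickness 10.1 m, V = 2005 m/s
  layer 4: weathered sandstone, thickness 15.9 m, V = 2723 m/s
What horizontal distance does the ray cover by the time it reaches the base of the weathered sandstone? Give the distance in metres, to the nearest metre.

12 m

Ray parameter p = sin 4.0° / 604 m/s = 1.1549e-04 s/m.
Layer 1: θ = 4.00°; offset = 27.7·tan 4.00° = 1.937 m.
Layer 2: sin θ = p·1176 = 0.1358 → θ = 7.81°; offset = 17.1·tan 7.81° = 2.344 m.
Layer 3: sin θ = p·2005 = 0.2316 → θ = 13.39°; offset = 10.1·tan 13.39° = 2.404 m.
Layer 4: sin θ = p·2723 = 0.3145 → θ = 18.33°; offset = 15.9·tan 18.33° = 5.268 m.
Summing the layer offsets gives 11.953 m.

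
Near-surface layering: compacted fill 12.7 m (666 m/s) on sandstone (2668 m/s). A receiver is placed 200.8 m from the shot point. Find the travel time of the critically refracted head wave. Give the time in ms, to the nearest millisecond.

θ_c = arcsin(V₁/V₂) = arcsin(666/2668) = 14.46°, cos θ_c = 0.9683.
Intercept time tᵢ = 2h cos θ_c / V₁ = 2·12.7·0.9683/666 = 0.03693 s.
t = x/V₂ + tᵢ = 200.8/2668 + 0.03693 = 0.11219 s.

112 ms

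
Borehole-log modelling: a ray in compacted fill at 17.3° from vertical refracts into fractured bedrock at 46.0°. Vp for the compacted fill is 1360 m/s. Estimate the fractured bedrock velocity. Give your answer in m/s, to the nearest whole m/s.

sin 17.3° = 0.2974; sin 46.0° = 0.7193.
V₂ = V₁·(sin θ₂/sin θ₁) = 1360·(0.7193/0.2974) = 3289.79 m/s.

3290 m/s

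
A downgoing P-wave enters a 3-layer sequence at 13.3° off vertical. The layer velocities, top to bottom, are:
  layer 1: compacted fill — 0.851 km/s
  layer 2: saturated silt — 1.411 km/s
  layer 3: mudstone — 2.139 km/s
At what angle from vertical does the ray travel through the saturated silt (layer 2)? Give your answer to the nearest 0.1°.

22.4°

Snell's law across each interface conserves sin θ / V, so sin θ_2 = V_2·sin θ₁/V₁.
sin θ_2 = 1.411 × sin 13.3° / 0.851 = 0.3814.
θ_2 = 22.42° from the vertical.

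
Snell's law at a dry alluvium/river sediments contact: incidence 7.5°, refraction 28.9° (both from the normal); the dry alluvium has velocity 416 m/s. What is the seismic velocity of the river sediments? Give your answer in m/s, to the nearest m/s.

sin 7.5° = 0.1305; sin 28.9° = 0.4833.
V₂ = V₁·(sin θ₂/sin θ₁) = 416·(0.4833/0.1305) = 1540.27 m/s.

1540 m/s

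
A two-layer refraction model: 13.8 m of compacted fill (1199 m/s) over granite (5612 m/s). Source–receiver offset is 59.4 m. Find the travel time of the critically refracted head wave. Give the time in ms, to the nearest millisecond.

t = x/V₂ + 2h·√(V₂²−V₁²)/(V₁V₂).
√(V₂²−V₁²) = √(5612²−1199²) = 5482.4 m/s; delay term = 2·13.8·5482.4/(1199·5612) = 0.02249 s.
t = 59.4/5612 + 0.02249 = 0.03307 s.

33 ms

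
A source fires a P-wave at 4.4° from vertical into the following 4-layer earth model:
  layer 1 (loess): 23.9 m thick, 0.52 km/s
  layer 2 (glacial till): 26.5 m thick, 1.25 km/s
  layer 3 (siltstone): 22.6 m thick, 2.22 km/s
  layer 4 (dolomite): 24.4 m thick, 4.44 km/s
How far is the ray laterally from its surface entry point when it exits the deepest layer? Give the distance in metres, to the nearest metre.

36 m

Ray parameter p = sin 4.4° / 0.52 km/s = 1.4754e-01 s/km.
Layer 1: θ = 4.40°; offset = 23.9·tan 4.40° = 1.839 m.
Layer 2: sin θ = p·1.25 = 0.1844 → θ = 10.63°; offset = 26.5·tan 10.63° = 4.972 m.
Layer 3: sin θ = p·2.22 = 0.3275 → θ = 19.12°; offset = 22.6·tan 19.12° = 7.834 m.
Layer 4: sin θ = p·4.44 = 0.6551 → θ = 40.92°; offset = 24.4·tan 40.92° = 21.154 m.
Σ offsets = 35.800 m.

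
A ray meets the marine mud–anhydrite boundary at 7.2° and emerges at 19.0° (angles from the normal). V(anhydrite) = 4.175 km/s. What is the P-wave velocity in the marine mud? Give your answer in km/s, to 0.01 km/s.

Snell's law: sin 7.2°/V₁ = sin 19.0°/V₂.
V₁ = V₂·sin 7.2°/sin 19.0° = 4.175 × 0.3850 = 1.61 km/s.

1.61 km/s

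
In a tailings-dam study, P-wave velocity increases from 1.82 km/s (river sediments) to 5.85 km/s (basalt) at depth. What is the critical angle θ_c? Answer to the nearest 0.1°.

At critical incidence the refracted ray runs along the interface (θ₂ = 90°), so sin θ_c = V₁/V₂.
θ_c = arcsin(1.82/5.85) = arcsin 0.3111 = 18.13°.

18.1°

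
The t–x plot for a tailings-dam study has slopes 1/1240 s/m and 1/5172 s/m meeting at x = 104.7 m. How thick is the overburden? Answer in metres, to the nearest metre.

h = (x_cross/2)·√((V₂−V₁)/(V₂+V₁)).
(V₂−V₁)/(V₂+V₁) = (5172−1240)/(5172+1240) = 0.6132; √ = 0.7831.
h = (104.7/2)·0.7831 = 40.99 m.

41 m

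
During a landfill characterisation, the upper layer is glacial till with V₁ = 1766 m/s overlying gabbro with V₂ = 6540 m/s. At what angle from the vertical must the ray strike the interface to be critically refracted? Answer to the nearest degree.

Critical incidence: sin θ_c = V₁/V₂ = 1766/6540 = 0.2700.
θ_c = arcsin 0.2700 = 15.67°.

16°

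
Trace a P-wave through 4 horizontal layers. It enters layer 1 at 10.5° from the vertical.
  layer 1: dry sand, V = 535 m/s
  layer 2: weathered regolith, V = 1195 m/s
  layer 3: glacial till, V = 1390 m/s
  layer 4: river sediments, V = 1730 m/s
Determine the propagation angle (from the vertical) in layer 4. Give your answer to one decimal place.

Ray parameter p = sin 10.5° / 535 = 3.4063e-04 s/m.
sin θ_4 = p·V_4 = 3.4063e-04 × 1730 = 0.5893.
θ_4 = arcsin 0.5893 = 36.11°.

36.1°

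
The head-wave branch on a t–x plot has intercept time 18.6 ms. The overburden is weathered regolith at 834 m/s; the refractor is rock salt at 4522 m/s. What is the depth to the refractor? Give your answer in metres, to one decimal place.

7.9 m

θ_c = arcsin(834/4522) = 10.63°; cos θ_c = 0.9828.
tᵢ = 2h cos θ_c/V₁ ⇒ h = tᵢ·V₁/(2 cos θ_c) = 0.0186·834/(2·0.9828) = 7.89 m.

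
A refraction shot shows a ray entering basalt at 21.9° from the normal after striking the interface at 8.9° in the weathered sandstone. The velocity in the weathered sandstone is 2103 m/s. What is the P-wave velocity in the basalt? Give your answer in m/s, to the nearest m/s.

5070 m/s

Snell's law: sin 8.9°/V₁ = sin 21.9°/V₂.
V₂ = V₁·sin 21.9°/sin 8.9° = 2103 × 2.4109 = 5070.08 m/s.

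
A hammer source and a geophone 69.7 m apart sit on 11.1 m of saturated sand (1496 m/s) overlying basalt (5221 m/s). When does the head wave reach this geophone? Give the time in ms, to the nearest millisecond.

28 ms

t = x/V₂ + 2h·√(V₂²−V₁²)/(V₁V₂).
√(V₂²−V₁²) = √(5221²−1496²) = 5002.1 m/s; delay term = 2·11.1·5002.1/(1496·5221) = 0.01422 s.
t = 69.7/5221 + 0.01422 = 0.02757 s.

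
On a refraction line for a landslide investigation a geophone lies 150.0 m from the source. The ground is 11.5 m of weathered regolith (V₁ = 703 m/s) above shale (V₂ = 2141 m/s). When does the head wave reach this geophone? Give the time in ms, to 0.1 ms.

101.0 ms

θ_c = arcsin(V₁/V₂) = arcsin(703/2141) = 19.17°, cos θ_c = 0.9446.
Intercept time tᵢ = 2h cos θ_c / V₁ = 2·11.5·0.9446/703 = 0.03090 s.
t = x/V₂ + tᵢ = 150.0/2141 + 0.03090 = 0.10096 s.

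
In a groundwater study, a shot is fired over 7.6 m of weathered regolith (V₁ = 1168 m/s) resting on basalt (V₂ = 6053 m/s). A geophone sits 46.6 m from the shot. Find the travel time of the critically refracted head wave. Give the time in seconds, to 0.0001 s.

θ_c = arcsin(V₁/V₂) = arcsin(1168/6053) = 11.13°, cos θ_c = 0.9812.
Intercept time tᵢ = 2h cos θ_c / V₁ = 2·7.6·0.9812/1168 = 0.01277 s.
t = x/V₂ + tᵢ = 46.6/6053 + 0.01277 = 0.02047 s.

0.0205 s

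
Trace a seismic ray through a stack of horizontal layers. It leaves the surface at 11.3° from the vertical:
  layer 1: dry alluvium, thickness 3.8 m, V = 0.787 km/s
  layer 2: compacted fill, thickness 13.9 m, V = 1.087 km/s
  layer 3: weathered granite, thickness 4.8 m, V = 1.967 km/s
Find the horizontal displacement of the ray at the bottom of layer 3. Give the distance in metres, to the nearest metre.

7 m

p = sin θ₁/V₁ = sin 11.3°/0.787 = 2.4898e-01 s/km is conserved through the stack.
Layer 1: θ = 11.30°; offset = 3.8·tan 11.30° = 0.759 m.
Layer 2: sin θ = p·1.087 = 0.2706 → θ = 15.70°; offset = 13.9·tan 15.70° = 3.908 m.
Layer 3: sin θ = p·1.967 = 0.4897 → θ = 29.32°; offset = 4.8·tan 29.32° = 2.696 m.
Total horizontal offset = 7.363 m.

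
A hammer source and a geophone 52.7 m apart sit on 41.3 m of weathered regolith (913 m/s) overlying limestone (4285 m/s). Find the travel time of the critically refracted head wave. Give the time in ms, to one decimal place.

θ_c = arcsin(V₁/V₂) = arcsin(913/4285) = 12.30°, cos θ_c = 0.9770.
Intercept time tᵢ = 2h cos θ_c / V₁ = 2·41.3·0.9770/913 = 0.08839 s.
t = x/V₂ + tᵢ = 52.7/4285 + 0.08839 = 0.10069 s.

100.7 ms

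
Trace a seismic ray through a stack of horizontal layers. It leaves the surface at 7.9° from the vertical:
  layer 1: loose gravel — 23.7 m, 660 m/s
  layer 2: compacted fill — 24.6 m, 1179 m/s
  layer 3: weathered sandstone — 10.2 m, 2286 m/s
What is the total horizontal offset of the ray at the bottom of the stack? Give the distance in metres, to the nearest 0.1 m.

Ray parameter p = sin 7.9° / 660 m/s = 2.0825e-04 s/m.
Layer 1: θ = 7.90°; offset = 23.7·tan 7.90° = 3.289 m.
Layer 2: sin θ = p·1179 = 0.2455 → θ = 14.21°; offset = 24.6·tan 14.21° = 6.231 m.
Layer 3: sin θ = p·2286 = 0.4761 → θ = 28.43°; offset = 10.2·tan 28.43° = 5.522 m.
Total horizontal offset = 15.041 m.

15.0 m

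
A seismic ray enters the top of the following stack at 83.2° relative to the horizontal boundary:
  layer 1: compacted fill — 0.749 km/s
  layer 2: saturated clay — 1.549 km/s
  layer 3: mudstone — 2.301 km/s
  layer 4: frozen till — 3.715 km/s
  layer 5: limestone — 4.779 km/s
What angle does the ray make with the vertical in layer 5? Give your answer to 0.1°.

From the normal: θ₁ = 90° − 83.2° = 6.8°.
Ray parameter p = sin 6.8° / 0.749 = 1.5808e-01 s/km.
sin θ_5 = p·V_5 = 1.5808e-01 × 4.779 = 0.7555.
θ_5 = 49.07° from the vertical.

49.1°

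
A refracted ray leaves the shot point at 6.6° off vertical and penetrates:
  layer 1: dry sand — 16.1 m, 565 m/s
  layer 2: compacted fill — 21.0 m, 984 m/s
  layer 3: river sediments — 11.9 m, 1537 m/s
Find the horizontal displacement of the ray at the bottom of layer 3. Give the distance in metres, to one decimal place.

Ray parameter p = sin 6.6° / 565 m/s = 2.0343e-04 s/m.
Layer 1: θ = 6.60°; offset = 16.1·tan 6.60° = 1.863 m.
Layer 2: sin θ = p·984 = 0.2002 → θ = 11.55°; offset = 21.0·tan 11.55° = 4.290 m.
Layer 3: sin θ = p·1537 = 0.3127 → θ = 18.22°; offset = 11.9·tan 18.22° = 3.917 m.
Σ offsets = 10.070 m.

10.1 m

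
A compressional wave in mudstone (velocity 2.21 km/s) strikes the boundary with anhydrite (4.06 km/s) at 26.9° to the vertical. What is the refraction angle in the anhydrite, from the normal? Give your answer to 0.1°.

56.2°

sin θ₁/V₁ = sin θ₂/V₂ ⇒ sin θ₂ = 4.06·sin 26.9°/2.21 = 4.06·0.4524/2.21 = 0.8312.
θ₂ = arcsin 0.8312 = 56.22° from the normal.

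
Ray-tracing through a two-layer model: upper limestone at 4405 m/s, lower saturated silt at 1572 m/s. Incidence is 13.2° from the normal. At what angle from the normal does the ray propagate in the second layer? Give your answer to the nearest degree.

5°

Snell's law: sin θ₂ = (V₂/V₁)·sin θ₁ = (1572/4405)·sin 13.2° = 0.0815.
θ₂ = sin⁻¹(0.0815) = 4.67° (from vertical).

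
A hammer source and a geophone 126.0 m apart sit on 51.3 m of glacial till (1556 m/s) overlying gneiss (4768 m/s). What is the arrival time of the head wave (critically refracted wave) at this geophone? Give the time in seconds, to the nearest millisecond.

0.089 s

t = x/V₂ + 2h·√(V₂²−V₁²)/(V₁V₂).
√(V₂²−V₁²) = √(4768²−1556²) = 4507.0 m/s; delay term = 2·51.3·4507.0/(1556·4768) = 0.06233 s.
t = 126.0/4768 + 0.06233 = 0.08875 s.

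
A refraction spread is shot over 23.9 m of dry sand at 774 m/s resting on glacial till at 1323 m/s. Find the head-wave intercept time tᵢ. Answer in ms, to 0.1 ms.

tᵢ = 2h·√(V₂²−V₁²)/(V₁V₂).
√(V₂²−V₁²) = √(1323²−774²) = 1073.0 m/s.
tᵢ = 2·23.9·1073.0/(774·1323) = 0.05009 s.

50.1 ms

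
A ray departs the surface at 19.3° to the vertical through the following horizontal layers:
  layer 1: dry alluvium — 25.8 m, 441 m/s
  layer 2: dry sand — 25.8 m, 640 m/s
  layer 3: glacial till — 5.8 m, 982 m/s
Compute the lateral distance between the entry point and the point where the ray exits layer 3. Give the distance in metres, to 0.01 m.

Ray parameter p = sin 19.3° / 441 m/s = 7.4947e-04 s/m.
Layer 1: θ = 19.30°; offset = 25.8·tan 19.30° = 9.0350 m.
Layer 2: sin θ = p·640 = 0.4797 → θ = 28.66°; offset = 25.8·tan 28.66° = 14.1035 m.
Layer 3: sin θ = p·982 = 0.7360 → θ = 47.39°; offset = 5.8·tan 47.39° = 6.3052 m.
Σ offsets = 29.4437 m.

29.44 m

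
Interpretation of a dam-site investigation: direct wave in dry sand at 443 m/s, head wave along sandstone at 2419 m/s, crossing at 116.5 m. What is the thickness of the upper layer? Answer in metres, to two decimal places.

48.40 m

x_cross = 2h·√((V₂+V₁)/(V₂−V₁)) → h = x_cross / (2·√((V₂+V₁)/(V₂−V₁))).
√((V₂+V₁)/(V₂−V₁)) = √((2419+443)/(2419−443)) = 1.2035.
h = 116.5 / (2·1.2035) = 48.40 m.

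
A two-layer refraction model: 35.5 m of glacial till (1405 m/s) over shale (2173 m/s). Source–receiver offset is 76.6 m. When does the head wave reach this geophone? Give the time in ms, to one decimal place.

θ_c = arcsin(V₁/V₂) = arcsin(1405/2173) = 40.28°, cos θ_c = 0.7629.
Intercept time tᵢ = 2h cos θ_c / V₁ = 2·35.5·0.7629/1405 = 0.03855 s.
t = x/V₂ + tᵢ = 76.6/2173 + 0.03855 = 0.07380 s.

73.8 ms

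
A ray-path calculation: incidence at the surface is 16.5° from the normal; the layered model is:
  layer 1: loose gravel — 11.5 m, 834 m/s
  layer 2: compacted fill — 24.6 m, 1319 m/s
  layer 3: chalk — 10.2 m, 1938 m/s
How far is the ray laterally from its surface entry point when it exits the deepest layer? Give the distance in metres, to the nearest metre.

p = sin θ₁/V₁ = sin 16.5°/834 = 3.4055e-04 s/m is conserved through the stack.
Layer 1: θ = 16.50°; offset = 11.5·tan 16.50° = 3.406 m.
Layer 2: sin θ = p·1319 = 0.4492 → θ = 26.69°; offset = 24.6·tan 26.69° = 12.368 m.
Layer 3: sin θ = p·1938 = 0.6600 → θ = 41.30°; offset = 10.2·tan 41.30° = 8.960 m.
Summing the layer offsets gives 24.735 m.

25 m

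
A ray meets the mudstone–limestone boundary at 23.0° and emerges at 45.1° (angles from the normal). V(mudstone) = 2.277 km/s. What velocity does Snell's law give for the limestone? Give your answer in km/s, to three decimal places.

sin 23.0° = 0.3907; sin 45.1° = 0.7083.
V₂ = V₁·(sin θ₂/sin θ₁) = 2.277·(0.7083/0.3907) = 4.128 km/s.

4.128 km/s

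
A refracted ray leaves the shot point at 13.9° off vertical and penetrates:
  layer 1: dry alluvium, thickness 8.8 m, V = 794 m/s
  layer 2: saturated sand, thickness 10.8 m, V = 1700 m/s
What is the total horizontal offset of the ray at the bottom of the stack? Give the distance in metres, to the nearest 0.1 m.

8.7 m

Apply Snell's law at each interface; in layer i the horizontal offset is hᵢ·tan θᵢ.
Layer 1: θ = 13.90°; offset = 8.8·tan 13.90° = 2.178 m.
Layer 2: sin θ = 1700·sin 13.9°/794 = 0.5143, θ = 30.95°; offset = 10.8·tan 30.95° = 6.477 m.
Summing the layer offsets gives 8.655 m.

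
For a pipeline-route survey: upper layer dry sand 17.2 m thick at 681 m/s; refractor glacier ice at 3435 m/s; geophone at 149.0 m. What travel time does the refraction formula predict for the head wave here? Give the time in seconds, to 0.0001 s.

0.0929 s

t = x/V₂ + 2h·√(V₂²−V₁²)/(V₁V₂).
√(V₂²−V₁²) = √(3435²−681²) = 3366.8 m/s; delay term = 2·17.2·3366.8/(681·3435) = 0.04951 s.
t = 149.0/3435 + 0.04951 = 0.09289 s.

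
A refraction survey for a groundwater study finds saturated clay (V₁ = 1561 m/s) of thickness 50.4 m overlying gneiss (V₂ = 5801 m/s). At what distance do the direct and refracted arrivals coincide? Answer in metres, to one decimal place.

132.8 m

θ_c = arcsin(1561/5801) = 15.61°, so cos θ_c = 0.9631 and tᵢ = 2h cos θ_c/V₁ = 0.0622 s.
At crossover x/V₁ = x/V₂ + tᵢ ⇒ x = tᵢ/(1/V₁ − 1/V₂) = 0.06219/(6.4061e-04 − 1.7238e-04) = 132.82 m.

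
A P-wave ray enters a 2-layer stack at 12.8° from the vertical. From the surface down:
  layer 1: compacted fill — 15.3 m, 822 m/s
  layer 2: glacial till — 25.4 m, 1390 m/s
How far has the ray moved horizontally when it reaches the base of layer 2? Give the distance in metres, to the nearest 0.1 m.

Apply Snell's law at each interface; in layer i the horizontal offset is hᵢ·tan θᵢ.
Layer 1: θ = 12.80°; offset = 15.3·tan 12.80° = 3.476 m.
Layer 2: sin θ = 1390·sin 12.8°/822 = 0.3746, θ = 22.00°; offset = 25.4·tan 22.00° = 10.263 m.
Summing the layer offsets gives 13.739 m.

13.7 m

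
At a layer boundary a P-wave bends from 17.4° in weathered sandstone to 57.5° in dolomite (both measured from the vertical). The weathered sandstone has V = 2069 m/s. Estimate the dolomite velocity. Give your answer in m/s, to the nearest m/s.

5835 m/s

sin 17.4° = 0.2990; sin 57.5° = 0.8434.
V₂ = V₁·(sin θ₂/sin θ₁) = 2069·(0.8434/0.2990) = 5835.25 m/s.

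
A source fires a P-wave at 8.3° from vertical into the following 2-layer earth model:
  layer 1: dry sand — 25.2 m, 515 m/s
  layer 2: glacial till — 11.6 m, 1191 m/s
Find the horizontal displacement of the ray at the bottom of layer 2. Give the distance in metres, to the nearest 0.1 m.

7.8 m

Apply Snell's law at each interface; in layer i the horizontal offset is hᵢ·tan θᵢ.
Layer 1: θ = 8.30°; offset = 25.2·tan 8.30° = 3.676 m.
Layer 2: sin θ = 1191·sin 8.3°/515 = 0.3338, θ = 19.50°; offset = 11.6·tan 19.50° = 4.108 m.
Total horizontal offset = 7.785 m.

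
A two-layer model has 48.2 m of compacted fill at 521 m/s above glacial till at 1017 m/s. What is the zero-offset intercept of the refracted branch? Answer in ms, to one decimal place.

θ_c = arcsin(V₁/V₂) = arcsin(521/1017) = 30.82°; cos θ_c = 0.8588.
tᵢ = 2h·cos θ_c / V₁ = 2·48.2·0.8588 / 521 = 0.15890 s.

158.9 ms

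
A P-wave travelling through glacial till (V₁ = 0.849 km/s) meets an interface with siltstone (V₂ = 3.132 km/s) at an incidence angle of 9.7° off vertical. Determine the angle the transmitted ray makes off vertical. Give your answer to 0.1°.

sin θ₁/V₁ = sin θ₂/V₂ ⇒ sin θ₂ = 3.132·sin 9.7°/0.849 = 3.132·0.1685/0.849 = 0.6216.
θ₂ = arcsin 0.6216 = 38.43° from the normal.

38.4°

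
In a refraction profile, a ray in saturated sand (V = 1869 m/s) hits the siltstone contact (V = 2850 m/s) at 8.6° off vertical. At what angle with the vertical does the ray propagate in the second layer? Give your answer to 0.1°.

13.2°

Snell's law: sin θ₂ = (V₂/V₁)·sin θ₁ = (2850/1869)·sin 8.6° = 0.2280.
θ₂ = arcsin 0.2280 = 13.18° from the normal.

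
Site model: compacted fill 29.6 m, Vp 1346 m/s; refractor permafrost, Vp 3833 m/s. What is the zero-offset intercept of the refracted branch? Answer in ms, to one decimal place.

41.2 ms

tᵢ = 2h·√(V₂²−V₁²)/(V₁V₂).
√(V₂²−V₁²) = √(3833²−1346²) = 3588.9 m/s.
tᵢ = 2·29.6·3588.9/(1346·3833) = 0.04118 s.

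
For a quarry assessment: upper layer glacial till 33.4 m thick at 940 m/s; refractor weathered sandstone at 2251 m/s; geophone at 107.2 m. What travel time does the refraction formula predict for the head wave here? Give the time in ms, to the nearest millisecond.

112 ms

θ_c = arcsin(V₁/V₂) = arcsin(940/2251) = 24.68°, cos θ_c = 0.9086.
Intercept time tᵢ = 2h cos θ_c / V₁ = 2·33.4·0.9086/940 = 0.06457 s.
t = x/V₂ + tᵢ = 107.2/2251 + 0.06457 = 0.11219 s.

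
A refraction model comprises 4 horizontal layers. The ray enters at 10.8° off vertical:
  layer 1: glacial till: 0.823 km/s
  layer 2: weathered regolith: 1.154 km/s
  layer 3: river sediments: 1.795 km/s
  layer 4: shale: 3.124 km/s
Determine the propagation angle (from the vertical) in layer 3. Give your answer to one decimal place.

Snell's law across each interface conserves sin θ / V, so sin θ_3 = V_3·sin θ₁/V₁.
sin θ_3 = 1.795 × sin 10.8° / 0.823 = 0.4087.
θ_3 = 24.12° from the vertical.

24.1°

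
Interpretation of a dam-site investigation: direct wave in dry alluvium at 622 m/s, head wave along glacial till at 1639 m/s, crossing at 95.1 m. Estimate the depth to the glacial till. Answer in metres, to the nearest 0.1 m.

h = (x_cross/2)·√((V₂−V₁)/(V₂+V₁)).
(V₂−V₁)/(V₂+V₁) = (1639−622)/(1639+622) = 0.4498; √ = 0.6707.
h = (95.1/2)·0.6707 = 31.89 m.

31.9 m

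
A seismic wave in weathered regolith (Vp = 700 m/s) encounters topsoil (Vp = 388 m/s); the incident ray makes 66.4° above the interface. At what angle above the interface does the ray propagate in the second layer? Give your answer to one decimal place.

Convert to the normal: θ₁ = 90° − 66.4° = 23.6°.
Snell's law: sin θ₂ = (V₂/V₁)·sin θ₁ = (388/700)·sin 23.6° = 0.2219.
θ₂ = arcsin 0.2219 = 12.82° from the normal.
From the interface: 90° − 12.82° = 77.18°.

77.2°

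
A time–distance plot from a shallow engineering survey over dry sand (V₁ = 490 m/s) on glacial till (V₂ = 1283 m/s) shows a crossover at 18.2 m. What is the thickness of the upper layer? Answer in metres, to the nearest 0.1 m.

x_cross = 2h·√((V₂+V₁)/(V₂−V₁)) → h = x_cross / (2·√((V₂+V₁)/(V₂−V₁))).
√((V₂+V₁)/(V₂−V₁)) = √((1283+490)/(1283−490)) = 1.4953.
h = 18.2 / (2·1.4953) = 6.09 m.

6.1 m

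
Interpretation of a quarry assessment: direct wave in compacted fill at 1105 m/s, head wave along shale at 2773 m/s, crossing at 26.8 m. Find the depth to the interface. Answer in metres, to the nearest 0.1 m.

8.8 m

h = (x_cross/2)·√((V₂−V₁)/(V₂+V₁)).
(V₂−V₁)/(V₂+V₁) = (2773−1105)/(2773+1105) = 0.4301; √ = 0.6558.
h = (26.8/2)·0.6558 = 8.79 m.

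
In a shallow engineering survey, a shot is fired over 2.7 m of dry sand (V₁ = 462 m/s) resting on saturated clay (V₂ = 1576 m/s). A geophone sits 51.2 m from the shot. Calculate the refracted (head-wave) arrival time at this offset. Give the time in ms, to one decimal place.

t = x/V₂ + 2h·√(V₂²−V₁²)/(V₁V₂).
√(V₂²−V₁²) = √(1576²−462²) = 1506.8 m/s; delay term = 2·2.7·1506.8/(462·1576) = 0.01117 s.
t = 51.2/1576 + 0.01117 = 0.04366 s.

43.7 ms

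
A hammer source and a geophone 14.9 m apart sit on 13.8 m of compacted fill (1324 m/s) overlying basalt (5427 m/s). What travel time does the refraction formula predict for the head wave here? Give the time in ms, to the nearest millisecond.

23 ms

t = x/V₂ + 2h·√(V₂²−V₁²)/(V₁V₂).
√(V₂²−V₁²) = √(5427²−1324²) = 5263.0 m/s; delay term = 2·13.8·5263.0/(1324·5427) = 0.02022 s.
t = 14.9/5427 + 0.02022 = 0.02296 s.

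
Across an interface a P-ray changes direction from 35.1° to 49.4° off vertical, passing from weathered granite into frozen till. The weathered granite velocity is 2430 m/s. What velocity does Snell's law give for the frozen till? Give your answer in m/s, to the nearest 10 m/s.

3210 m/s

sin 35.1° = 0.5750; sin 49.4° = 0.7593.
V₂ = V₁·(sin θ₂/sin θ₁) = 2430·(0.7593/0.5750) = 3208.72 m/s.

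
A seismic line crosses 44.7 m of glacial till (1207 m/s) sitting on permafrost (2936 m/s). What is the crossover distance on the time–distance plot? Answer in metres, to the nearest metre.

x_cross = 2h·√((V₂+V₁)/(V₂−V₁)).
(V₂+V₁)/(V₂−V₁) = (2936+1207)/(2936−1207) = 2.3962; √ = 1.5480.
x_cross = 2·44.7·1.5480 = 138.39 m.

138 m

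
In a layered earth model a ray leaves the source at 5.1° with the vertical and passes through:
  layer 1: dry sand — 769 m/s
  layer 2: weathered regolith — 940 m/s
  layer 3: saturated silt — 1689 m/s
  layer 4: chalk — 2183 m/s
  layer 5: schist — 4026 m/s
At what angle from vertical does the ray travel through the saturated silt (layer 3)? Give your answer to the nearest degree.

11°

Snell's law across each interface conserves sin θ / V, so sin θ_3 = V_3·sin θ₁/V₁.
sin θ_3 = 1689 × sin 5.1° / 769 = 0.1952.
θ_3 = arcsin 0.1952 = 11.26°.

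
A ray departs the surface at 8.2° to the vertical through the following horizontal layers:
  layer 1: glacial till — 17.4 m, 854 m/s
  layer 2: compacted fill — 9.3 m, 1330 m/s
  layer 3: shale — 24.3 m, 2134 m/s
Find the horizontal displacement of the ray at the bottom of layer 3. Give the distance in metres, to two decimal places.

Apply Snell's law at each interface; in layer i the horizontal offset is hᵢ·tan θᵢ.
Layer 1: θ = 8.20°; offset = 17.4·tan 8.20° = 2.5074 m.
Layer 2: sin θ = 1330·sin 8.2°/854 = 0.2221, θ = 12.83°; offset = 9.3·tan 12.83° = 2.1187 m.
Layer 3: sin θ = 2134·sin 8.2°/854 = 0.3564, θ = 20.88°; offset = 24.3·tan 20.88° = 9.2694 m.
Total horizontal offset = 13.8954 m.

13.90 m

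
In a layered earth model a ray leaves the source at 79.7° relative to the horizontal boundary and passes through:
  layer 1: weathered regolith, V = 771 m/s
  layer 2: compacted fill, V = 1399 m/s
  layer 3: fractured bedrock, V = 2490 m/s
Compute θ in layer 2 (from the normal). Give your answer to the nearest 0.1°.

From the normal: θ₁ = 90° − 79.7° = 10.3°.
Ray parameter p = sin 10.3° / 771 = 2.3191e-04 s/m.
sin θ_2 = p·V_2 = 2.3191e-04 × 1399 = 0.3244.
θ_2 = arcsin 0.3244 = 18.93°.

18.9°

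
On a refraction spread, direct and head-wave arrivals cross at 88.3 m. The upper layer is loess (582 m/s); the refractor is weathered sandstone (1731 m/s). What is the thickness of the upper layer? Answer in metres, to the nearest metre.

x_cross = 2h·√((V₂+V₁)/(V₂−V₁)) → h = x_cross / (2·√((V₂+V₁)/(V₂−V₁))).
√((V₂+V₁)/(V₂−V₁)) = √((1731+582)/(1731−582)) = 1.4188.
h = 88.3 / (2·1.4188) = 31.12 m.

31 m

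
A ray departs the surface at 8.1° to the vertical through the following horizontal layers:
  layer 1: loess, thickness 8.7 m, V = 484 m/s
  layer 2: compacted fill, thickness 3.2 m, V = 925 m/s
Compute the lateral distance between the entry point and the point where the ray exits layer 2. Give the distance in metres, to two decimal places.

2.13 m

Apply Snell's law at each interface; in layer i the horizontal offset is hᵢ·tan θᵢ.
Layer 1: θ = 8.10°; offset = 8.7·tan 8.10° = 1.2382 m.
Layer 2: sin θ = 925·sin 8.1°/484 = 0.2693, θ = 15.62°; offset = 3.2·tan 15.62° = 0.8948 m.
Σ offsets = 2.1330 m.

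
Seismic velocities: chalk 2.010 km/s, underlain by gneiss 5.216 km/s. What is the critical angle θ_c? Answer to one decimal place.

22.7°

Critical incidence: sin θ_c = V₁/V₂ = 2.010/5.216 = 0.3854.
θ_c = arcsin 0.3854 = 22.67°.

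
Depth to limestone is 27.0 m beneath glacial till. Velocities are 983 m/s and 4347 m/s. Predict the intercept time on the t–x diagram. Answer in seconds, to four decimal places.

0.0535 s

tᵢ = 2h·√(V₂²−V₁²)/(V₁V₂).
√(V₂²−V₁²) = √(4347²−983²) = 4234.4 m/s.
tᵢ = 2·27.0·4234.4/(983·4347) = 0.05351 s.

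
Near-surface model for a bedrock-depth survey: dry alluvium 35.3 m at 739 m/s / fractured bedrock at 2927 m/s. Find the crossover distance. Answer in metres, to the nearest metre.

x_cross = 2h·√((V₂+V₁)/(V₂−V₁)).
(V₂+V₁)/(V₂−V₁) = (2927+739)/(2927−739) = 1.6755; √ = 1.2944.
x_cross = 2·35.3·1.2944 = 91.39 m.

91 m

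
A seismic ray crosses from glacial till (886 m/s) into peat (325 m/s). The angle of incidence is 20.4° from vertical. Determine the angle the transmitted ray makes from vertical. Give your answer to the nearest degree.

7°

Snell's law: sin θ₂ = (V₂/V₁)·sin θ₁ = (325/886)·sin 20.4° = 0.1279.
θ₂ = arcsin 0.1279 = 7.35° from the normal.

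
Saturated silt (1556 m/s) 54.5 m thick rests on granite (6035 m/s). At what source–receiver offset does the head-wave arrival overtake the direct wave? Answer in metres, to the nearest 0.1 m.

x_cross = 2h·√((V₂+V₁)/(V₂−V₁)).
(V₂+V₁)/(V₂−V₁) = (6035+1556)/(6035−1556) = 1.6948; √ = 1.3018.
x_cross = 2·54.5·1.3018 = 141.90 m.

141.9 m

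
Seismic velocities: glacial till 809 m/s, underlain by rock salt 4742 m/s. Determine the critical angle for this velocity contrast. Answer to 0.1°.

Critical incidence: sin θ_c = V₁/V₂ = 809/4742 = 0.1706.
θ_c = arcsin 0.1706 = 9.82°.

9.8°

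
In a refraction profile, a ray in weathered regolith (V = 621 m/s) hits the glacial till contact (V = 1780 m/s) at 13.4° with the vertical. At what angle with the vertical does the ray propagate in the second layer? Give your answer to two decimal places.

41.63°

Snell's law: sin θ₂ = (V₂/V₁)·sin θ₁ = (1780/621)·sin 13.4° = 0.6643.
θ₂ = arcsin 0.6643 = 41.63° from the normal.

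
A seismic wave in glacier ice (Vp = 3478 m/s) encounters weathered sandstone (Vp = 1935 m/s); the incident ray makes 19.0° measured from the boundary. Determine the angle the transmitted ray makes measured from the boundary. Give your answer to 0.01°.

58.26°

Convert to the normal: θ₁ = 90° − 19.0° = 71.0°.
Snell's law: sin θ₂ = (V₂/V₁)·sin θ₁ = (1935/3478)·sin 71.0° = 0.5260.
θ₂ = sin⁻¹(0.5260) = 31.74° (from vertical).
From the interface: 90° − 31.74° = 58.26°.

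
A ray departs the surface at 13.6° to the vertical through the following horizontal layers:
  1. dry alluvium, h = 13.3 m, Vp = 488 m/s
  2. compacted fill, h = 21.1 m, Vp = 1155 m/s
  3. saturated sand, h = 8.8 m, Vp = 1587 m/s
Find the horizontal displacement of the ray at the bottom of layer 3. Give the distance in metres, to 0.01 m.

Ray parameter p = sin 13.6° / 488 m/s = 4.8185e-04 s/m.
Layer 1: θ = 13.60°; offset = 13.3·tan 13.60° = 3.2176 m.
Layer 2: sin θ = p·1155 = 0.5565 → θ = 33.82°; offset = 21.1·tan 33.82° = 14.1340 m.
Layer 3: sin θ = p·1587 = 0.7647 → θ = 49.88°; offset = 8.8·tan 49.88° = 10.4428 m.
Σ offsets = 27.7945 m.

27.79 m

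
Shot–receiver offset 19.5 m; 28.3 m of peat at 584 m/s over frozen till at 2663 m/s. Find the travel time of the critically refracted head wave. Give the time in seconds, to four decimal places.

t = x/V₂ + 2h·√(V₂²−V₁²)/(V₁V₂).
√(V₂²−V₁²) = √(2663²−584²) = 2598.2 m/s; delay term = 2·28.3·2598.2/(584·2663) = 0.09456 s.
t = 19.5/2663 + 0.09456 = 0.10188 s.

0.1019 s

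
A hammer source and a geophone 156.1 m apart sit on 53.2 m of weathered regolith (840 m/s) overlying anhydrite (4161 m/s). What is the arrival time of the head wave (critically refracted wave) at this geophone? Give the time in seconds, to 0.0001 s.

t = x/V₂ + 2h·√(V₂²−V₁²)/(V₁V₂).
√(V₂²−V₁²) = √(4161²−840²) = 4075.3 m/s; delay term = 2·53.2·4075.3/(840·4161) = 0.12406 s.
t = 156.1/4161 + 0.12406 = 0.16157 s.

0.1616 s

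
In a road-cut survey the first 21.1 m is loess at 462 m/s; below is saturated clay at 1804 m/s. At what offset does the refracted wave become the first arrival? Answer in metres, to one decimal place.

54.8 m

θ_c = arcsin(462/1804) = 14.84°, so cos θ_c = 0.9667 and tᵢ = 2h cos θ_c/V₁ = 0.0883 s.
At crossover x/V₁ = x/V₂ + tᵢ ⇒ x = tᵢ/(1/V₁ − 1/V₂) = 0.08830/(2.1645e-03 − 5.5432e-04) = 54.84 m.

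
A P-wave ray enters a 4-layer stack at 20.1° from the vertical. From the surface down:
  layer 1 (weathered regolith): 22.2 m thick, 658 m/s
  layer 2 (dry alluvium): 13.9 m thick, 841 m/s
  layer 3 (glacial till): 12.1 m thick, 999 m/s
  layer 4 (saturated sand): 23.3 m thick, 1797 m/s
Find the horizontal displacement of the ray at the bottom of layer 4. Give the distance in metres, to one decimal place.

Ray parameter p = sin 20.1° / 658 m/s = 5.2228e-04 s/m.
Layer 1: θ = 20.10°; offset = 22.2·tan 20.10° = 8.124 m.
Layer 2: sin θ = p·841 = 0.4392 → θ = 26.06°; offset = 13.9·tan 26.06° = 6.796 m.
Layer 3: sin θ = p·999 = 0.5218 → θ = 31.45°; offset = 12.1·tan 31.45° = 7.400 m.
Layer 4: sin θ = p·1797 = 0.9385 → θ = 69.81°; offset = 23.3·tan 69.81° = 63.352 m.
Σ offsets = 85.672 m.

85.7 m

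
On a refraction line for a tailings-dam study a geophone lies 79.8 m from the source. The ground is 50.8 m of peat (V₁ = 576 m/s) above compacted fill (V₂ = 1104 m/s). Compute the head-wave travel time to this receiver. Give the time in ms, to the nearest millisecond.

θ_c = arcsin(V₁/V₂) = arcsin(576/1104) = 31.45°, cos θ_c = 0.8531.
Intercept time tᵢ = 2h cos θ_c / V₁ = 2·50.8·0.8531/576 = 0.15048 s.
t = x/V₂ + tᵢ = 79.8/1104 + 0.15048 = 0.22276 s.

223 ms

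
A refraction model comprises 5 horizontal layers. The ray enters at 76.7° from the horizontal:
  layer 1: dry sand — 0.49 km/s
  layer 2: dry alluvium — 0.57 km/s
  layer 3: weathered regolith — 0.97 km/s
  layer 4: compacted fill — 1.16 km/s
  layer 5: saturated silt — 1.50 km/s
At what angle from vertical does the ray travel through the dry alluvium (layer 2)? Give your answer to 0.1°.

15.5°

From the normal: θ₁ = 90° − 76.7° = 13.3°.
Ray parameter p = sin 13.3° / 0.49 = 4.6949e-01 s/km.
sin θ_2 = p·V_2 = 4.6949e-01 × 0.57 = 0.2676.
θ_2 = 15.52° from the vertical.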